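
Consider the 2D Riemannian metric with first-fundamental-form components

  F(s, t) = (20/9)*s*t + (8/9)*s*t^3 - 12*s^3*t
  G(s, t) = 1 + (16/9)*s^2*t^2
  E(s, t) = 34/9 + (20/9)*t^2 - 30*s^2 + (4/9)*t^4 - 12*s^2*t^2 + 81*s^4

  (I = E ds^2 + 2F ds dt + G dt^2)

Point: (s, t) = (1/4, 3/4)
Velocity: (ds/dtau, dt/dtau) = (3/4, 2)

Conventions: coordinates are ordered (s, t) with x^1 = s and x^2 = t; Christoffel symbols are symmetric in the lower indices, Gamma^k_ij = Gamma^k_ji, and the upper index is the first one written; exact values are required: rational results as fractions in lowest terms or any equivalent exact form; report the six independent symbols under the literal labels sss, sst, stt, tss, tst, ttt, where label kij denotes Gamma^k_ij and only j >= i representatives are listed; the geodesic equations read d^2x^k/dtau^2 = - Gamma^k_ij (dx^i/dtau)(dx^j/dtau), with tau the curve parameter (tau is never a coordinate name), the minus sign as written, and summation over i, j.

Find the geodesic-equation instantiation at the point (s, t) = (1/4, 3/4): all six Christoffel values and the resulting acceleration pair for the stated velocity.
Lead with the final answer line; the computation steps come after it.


Answer: Gamma_sss = -15336/7489, Gamma_sst = 3408/7489, Gamma_stt = 1136/7489, Gamma_tss = -2592/7489, Gamma_tst = 576/7489, Gamma_ttt = 192/7489; accelerations (d^2s/dtau^2, d^2t/dtau^2) = (-12283/14978, -1038/7489)

E = 7345/2304, F = 71/192, G = 17/16 at the point
E_s = -213/16, E_t = 71/24, F_s = 17/48, F_t = 107/144, G_s = 1/2, G_t = 1/6
EG - F^2 = 7489/2304;  g^inv = (2304/7489) * [[17/16, -71/192], [-71/192, 7345/2304]]
first-kind symbols [ij,l] = (1/2)(d_i g_jl + d_j g_il - d_l g_ij): [ss,s] = E_s/2 = -213/32, [ss,t] = F_s - E_t/2 = -9/8, [st,s] = E_t/2 = 71/48, [st,t] = G_s/2 = 1/4, [tt,s] = F_t - G_s/2 = 71/144, [tt,t] = G_t/2 = 1/12
Gamma^s_ij = (G*[ij,s] - F*[ij,t])/(EG - F^2), Gamma^t_ij = (E*[ij,t] - F*[ij,s])/(EG - F^2)
Gamma_sss = -15336/7489, Gamma_sst = 3408/7489, Gamma_stt = 1136/7489, Gamma_tss = -2592/7489, Gamma_tst = 576/7489, Gamma_ttt = 192/7489
d^2s/dtau^2 = -(Gamma_sss*(3/4)^2 + 2*Gamma_sst*(3/4)*(2) + Gamma_stt*(2)^2) = -12283/14978
d^2t/dtau^2 = -(Gamma_tss*(3/4)^2 + 2*Gamma_tst*(3/4)*(2) + Gamma_ttt*(2)^2) = -1038/7489


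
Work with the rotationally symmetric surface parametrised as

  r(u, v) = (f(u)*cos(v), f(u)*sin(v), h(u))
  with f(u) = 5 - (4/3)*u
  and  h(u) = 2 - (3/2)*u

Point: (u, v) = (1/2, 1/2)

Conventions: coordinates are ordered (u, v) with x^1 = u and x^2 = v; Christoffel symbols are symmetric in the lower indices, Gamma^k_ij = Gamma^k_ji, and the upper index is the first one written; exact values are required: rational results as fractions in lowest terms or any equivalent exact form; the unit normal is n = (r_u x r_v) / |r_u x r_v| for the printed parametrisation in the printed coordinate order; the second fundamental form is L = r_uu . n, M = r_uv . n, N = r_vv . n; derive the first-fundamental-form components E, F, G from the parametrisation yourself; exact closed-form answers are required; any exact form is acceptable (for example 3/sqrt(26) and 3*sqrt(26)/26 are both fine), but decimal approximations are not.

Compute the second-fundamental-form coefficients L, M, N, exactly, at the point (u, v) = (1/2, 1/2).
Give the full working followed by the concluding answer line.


f = 13/3, f' = -4/3, f'' = 0, h' = -3/2, h'' = 0
E = 145/36, F = 0, G = 169/9; answer radicand W^2 = 145/36
unnormalised second-form numerators: l = 0, m = 0, n = -13/2; L = l/sqrt(145/36), and similarly M = m/sqrt(W^2), N = n/sqrt(W^2)

Answer: L = 0, M = 0, N = -39*sqrt(145)/145


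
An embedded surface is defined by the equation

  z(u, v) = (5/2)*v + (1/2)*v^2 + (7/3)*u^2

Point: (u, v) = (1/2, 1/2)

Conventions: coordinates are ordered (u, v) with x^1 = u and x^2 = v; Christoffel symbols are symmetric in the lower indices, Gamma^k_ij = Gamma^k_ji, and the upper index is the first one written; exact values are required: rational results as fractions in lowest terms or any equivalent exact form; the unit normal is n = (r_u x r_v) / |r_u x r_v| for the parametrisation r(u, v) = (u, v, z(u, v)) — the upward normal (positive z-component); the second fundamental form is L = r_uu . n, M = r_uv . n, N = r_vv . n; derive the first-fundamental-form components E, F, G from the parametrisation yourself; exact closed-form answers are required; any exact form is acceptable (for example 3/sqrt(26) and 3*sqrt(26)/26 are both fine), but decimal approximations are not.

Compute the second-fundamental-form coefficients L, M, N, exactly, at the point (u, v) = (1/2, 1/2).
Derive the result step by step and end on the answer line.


z_u = 7/3, z_v = 3, z_uu = 14/3, z_uv = 0, z_vv = 1
E = 58/9, F = 7, G = 10; answer radicand W^2 = 139/9
unnormalised second-form numerators: l = 14/3, m = 0, n = 1; L = l/sqrt(139/9), and similarly M = m/sqrt(W^2), N = n/sqrt(W^2)

Answer: L = 14*sqrt(139)/139, M = 0, N = 3*sqrt(139)/139


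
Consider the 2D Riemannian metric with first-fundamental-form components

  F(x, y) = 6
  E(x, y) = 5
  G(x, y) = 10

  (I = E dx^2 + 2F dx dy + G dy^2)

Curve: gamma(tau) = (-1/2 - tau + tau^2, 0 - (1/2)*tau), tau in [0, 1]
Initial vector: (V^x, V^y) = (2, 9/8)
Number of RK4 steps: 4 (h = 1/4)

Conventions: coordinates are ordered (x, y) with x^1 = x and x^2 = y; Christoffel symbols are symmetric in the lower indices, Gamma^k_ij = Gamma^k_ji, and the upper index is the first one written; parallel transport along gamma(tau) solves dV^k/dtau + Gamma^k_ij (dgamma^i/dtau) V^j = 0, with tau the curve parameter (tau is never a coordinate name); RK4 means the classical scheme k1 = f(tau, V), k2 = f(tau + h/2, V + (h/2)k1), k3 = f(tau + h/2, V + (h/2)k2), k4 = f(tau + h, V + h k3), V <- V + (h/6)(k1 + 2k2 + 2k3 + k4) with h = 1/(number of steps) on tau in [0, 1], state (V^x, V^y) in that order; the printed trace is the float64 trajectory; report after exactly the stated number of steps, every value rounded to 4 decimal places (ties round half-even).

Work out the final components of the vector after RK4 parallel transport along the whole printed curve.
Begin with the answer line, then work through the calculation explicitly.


Answer: V^x = 2.0000, V^y = 1.1250

gamma'(tau) = (-1 + 2*tau, -1/2); f(tau, V)^k = -Gamma^k_ij(gamma(tau)) gamma'^i(tau) V^j; h = 1/4; intermediate values shown to 6 dp
curve data and Christoffel symbols at the stage parameters:
  tau = 0.000000: gamma = (-0.500000, 0.000000), gamma' = (-1.000000, -0.500000); Gamma_xxx = 0.000000, Gamma_xxy = 0.000000, Gamma_xyy = 0.000000, Gamma_yxx = 0.000000, Gamma_yxy = 0.000000, Gamma_yyy = 0.000000
  tau = 0.125000: gamma = (-0.609375, -0.062500), gamma' = (-0.750000, -0.500000); Gamma_xxx = 0.000000, Gamma_xxy = 0.000000, Gamma_xyy = 0.000000, Gamma_yxx = 0.000000, Gamma_yxy = 0.000000, Gamma_yyy = 0.000000
  tau = 0.250000: gamma = (-0.687500, -0.125000), gamma' = (-0.500000, -0.500000); Gamma_xxx = 0.000000, Gamma_xxy = 0.000000, Gamma_xyy = 0.000000, Gamma_yxx = 0.000000, Gamma_yxy = 0.000000, Gamma_yyy = 0.000000
  tau = 0.375000: gamma = (-0.734375, -0.187500), gamma' = (-0.250000, -0.500000); Gamma_xxx = 0.000000, Gamma_xxy = 0.000000, Gamma_xyy = 0.000000, Gamma_yxx = 0.000000, Gamma_yxy = 0.000000, Gamma_yyy = 0.000000
  tau = 0.500000: gamma = (-0.750000, -0.250000), gamma' = (0.000000, -0.500000); Gamma_xxx = 0.000000, Gamma_xxy = 0.000000, Gamma_xyy = 0.000000, Gamma_yxx = 0.000000, Gamma_yxy = 0.000000, Gamma_yyy = 0.000000
  tau = 0.625000: gamma = (-0.734375, -0.312500), gamma' = (0.250000, -0.500000); Gamma_xxx = 0.000000, Gamma_xxy = 0.000000, Gamma_xyy = 0.000000, Gamma_yxx = 0.000000, Gamma_yxy = 0.000000, Gamma_yyy = 0.000000
  tau = 0.750000: gamma = (-0.687500, -0.375000), gamma' = (0.500000, -0.500000); Gamma_xxx = 0.000000, Gamma_xxy = 0.000000, Gamma_xyy = 0.000000, Gamma_yxx = 0.000000, Gamma_yxy = 0.000000, Gamma_yyy = 0.000000
  tau = 0.875000: gamma = (-0.609375, -0.437500), gamma' = (0.750000, -0.500000); Gamma_xxx = 0.000000, Gamma_xxy = 0.000000, Gamma_xyy = 0.000000, Gamma_yxx = 0.000000, Gamma_yxy = 0.000000, Gamma_yyy = 0.000000
  tau = 1.000000: gamma = (-0.500000, -0.500000), gamma' = (1.000000, -0.500000); Gamma_xxx = 0.000000, Gamma_xxy = 0.000000, Gamma_xyy = 0.000000, Gamma_yxx = 0.000000, Gamma_yxy = 0.000000, Gamma_yyy = 0.000000
step 0: V^x = 2.0000, V^y = 1.1250
step 1: k1 = (0.000000, 0.000000), k2 = (0.000000, 0.000000), k3 = (0.000000, 0.000000), k4 = (0.000000, 0.000000); V <- V + (h/6)(k1 + 2k2 + 2k3 + k4): V^x = 2.0000, V^y = 1.1250
step 2: k1 = (0.000000, 0.000000), k2 = (0.000000, 0.000000), k3 = (0.000000, 0.000000), k4 = (0.000000, 0.000000); V <- V + (h/6)(k1 + 2k2 + 2k3 + k4): V^x = 2.0000, V^y = 1.1250
step 3: k1 = (0.000000, 0.000000), k2 = (0.000000, 0.000000), k3 = (0.000000, 0.000000), k4 = (0.000000, 0.000000); V <- V + (h/6)(k1 + 2k2 + 2k3 + k4): V^x = 2.0000, V^y = 1.1250
step 4: k1 = (0.000000, 0.000000), k2 = (0.000000, 0.000000), k3 = (0.000000, 0.000000), k4 = (0.000000, 0.000000); V <- V + (h/6)(k1 + 2k2 + 2k3 + k4): V^x = 2.0000, V^y = 1.1250


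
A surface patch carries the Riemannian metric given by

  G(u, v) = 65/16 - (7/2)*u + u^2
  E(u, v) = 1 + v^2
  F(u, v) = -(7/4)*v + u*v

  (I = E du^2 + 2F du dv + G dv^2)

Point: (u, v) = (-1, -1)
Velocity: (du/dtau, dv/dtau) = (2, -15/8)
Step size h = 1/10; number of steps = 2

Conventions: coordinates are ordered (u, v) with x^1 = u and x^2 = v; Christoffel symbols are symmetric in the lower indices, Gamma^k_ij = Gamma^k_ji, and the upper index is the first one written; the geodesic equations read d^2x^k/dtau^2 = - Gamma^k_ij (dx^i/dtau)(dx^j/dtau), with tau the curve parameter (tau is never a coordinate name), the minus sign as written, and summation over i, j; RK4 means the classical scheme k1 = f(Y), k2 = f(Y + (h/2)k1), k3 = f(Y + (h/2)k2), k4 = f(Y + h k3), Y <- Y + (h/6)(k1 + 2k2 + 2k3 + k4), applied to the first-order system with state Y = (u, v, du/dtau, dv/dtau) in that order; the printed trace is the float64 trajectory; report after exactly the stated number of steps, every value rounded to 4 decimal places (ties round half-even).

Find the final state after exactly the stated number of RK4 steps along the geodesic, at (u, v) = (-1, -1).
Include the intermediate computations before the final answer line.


f(Y) = (du/dtau, dv/dtau, -Gamma^u_ij Y'^i Y'^j, -Gamma^v_ij Y'^i Y'^j) with the Gammas evaluated at the stage position; h = 0.100000; intermediate values shown to 6 dp
step 0: u = -1.0000, v = -1.0000, du/dtau = 2.0000, dv/dtau = -1.8750
step 1:
  k1: at (u, v) = (-1.000000, -1.000000), (du/dtau, dv/dtau) = (2.000000, -1.875000); Gamma_uuu = 0.000000, Gamma_uuv = -0.104575, Gamma_uvv = 0.000000, Gamma_vuu = 0.000000, Gamma_vuv = -0.287582, Gamma_vvv = 0.000000; k1 = (2.000000, -1.875000, -0.784314, -2.156863)
  k2: at (u, v) = (-0.900000, -1.093750), (du/dtau, dv/dtau) = (1.960784, -1.982843); Gamma_uuu = 0.000000, Gamma_uuv = -0.118644, Gamma_uvv = 0.000000, Gamma_vuu = 0.000000, Gamma_vuv = -0.287456, Gamma_vvv = 0.000000; k2 = (1.960784, -1.982843, -0.922555, -2.235219)
  k3: at (u, v) = (-0.901961, -1.099142), (du/dtau, dv/dtau) = (1.953872, -1.986761); Gamma_uuu = 0.000000, Gamma_uuv = -0.118942, Gamma_uvv = 0.000000, Gamma_vuu = 0.000000, Gamma_vuv = -0.286977, Gamma_vvv = 0.000000; k3 = (1.953872, -1.986761, -0.923435, -2.228022)
  k4: at (u, v) = (-0.804613, -1.198676), (du/dtau, dv/dtau) = (1.907657, -2.097802); Gamma_uuu = 0.000000, Gamma_uuv = -0.133738, Gamma_uvv = 0.000000, Gamma_vuu = 0.000000, Gamma_vuv = -0.285022, Gamma_vvv = 0.000000; k4 = (1.907657, -2.097802, -1.070408, -2.281249)
  Y <- Y + (h/6)(k1 + 2k2 + 2k3 + k4): u = -0.8044, v = -1.1985, du/dtau = 1.9076, dv/dtau = -2.0977
step 2:
  k1: at (u, v) = (-0.804384, -1.198534), (du/dtau, dv/dtau) = (1.907555, -2.097743); Gamma_uuu = 0.000000, Gamma_uuv = -0.133745, Gamma_uvv = 0.000000, Gamma_vuu = 0.000000, Gamma_vuv = -0.285044, Gamma_vvv = 0.000000; k1 = (1.907555, -2.097743, -1.070374, -2.281244)
  k2: at (u, v) = (-0.709006, -1.303421), (du/dtau, dv/dtau) = (1.854036, -2.211805); Gamma_uuu = 0.000000, Gamma_uuv = -0.149037, Gamma_uvv = 0.000000, Gamma_vuu = 0.000000, Gamma_vuv = -0.281170, Gamma_vvv = 0.000000; k2 = (1.854036, -2.211805, -1.222332, -2.306027)
  k3: at (u, v) = (-0.711682, -1.309124), (du/dtau, dv/dtau) = (1.846438, -2.213045); Gamma_uuu = 0.000000, Gamma_uuv = -0.149210, Gamma_uvv = 0.000000, Gamma_vuu = 0.000000, Gamma_vuv = -0.280576, Gamma_vvv = 0.000000; k3 = (1.846438, -2.213045, -1.219421, -2.293005)
  k4: at (u, v) = (-0.619740, -1.419838), (du/dtau, dv/dtau) = (1.785613, -2.327044); Gamma_uuu = 0.000000, Gamma_uuv = -0.164493, Gamma_uvv = 0.000000, Gamma_vuu = 0.000000, Gamma_vuv = -0.274542, Gamma_vvv = 0.000000; k4 = (1.785613, -2.327044, -1.367001, -2.281555)
  Y <- Y + (h/6)(k1 + 2k2 + 2k3 + k4): u = -0.6195, v = -1.4198, du/dtau = 1.7855, dv/dtau = -2.3271

Answer: u = -0.6195, v = -1.4198, du/dtau = 1.7855, dv/dtau = -2.3271


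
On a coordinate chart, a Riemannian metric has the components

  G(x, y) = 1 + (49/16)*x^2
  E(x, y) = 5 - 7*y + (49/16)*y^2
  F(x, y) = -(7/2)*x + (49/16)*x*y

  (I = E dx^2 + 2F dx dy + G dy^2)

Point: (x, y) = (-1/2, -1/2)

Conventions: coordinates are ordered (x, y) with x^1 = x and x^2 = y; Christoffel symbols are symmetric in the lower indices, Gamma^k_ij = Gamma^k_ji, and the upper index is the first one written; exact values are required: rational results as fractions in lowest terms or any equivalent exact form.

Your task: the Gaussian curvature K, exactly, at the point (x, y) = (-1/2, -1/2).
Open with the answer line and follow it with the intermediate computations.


Answer: K = -3136/103041

E = 593/64, F = 161/64, G = 113/64, EG - F^2 = 321/32 at the point
E_x = 0, E_y = -161/16, F_x = -161/32, F_y = -49/32, G_x = -49/16, G_y = 0
E_yy = 49/8, F_xy = 49/16, G_xx = 49/8
Apply the Brioschi formula K = (det M1 - det M2)/(EG - F^2)^2 over the derivative matrices of E, F, G.
M1 = [[-E_yy/2 + F_xy - G_xx/2, E_x/2, F_x - E_y/2], [F_y - G_x/2, E, F], [G_y/2, F, G]] = [[-49/16, 0, 0], [0, 593/64, 161/64], [0, 161/64, 113/64]]; det M1 = -15729/512
M2 = [[0, E_y/2, G_x/2], [E_y/2, E, F], [G_x/2, F, G]] = [[0, -161/32, -49/32], [-161/32, 593/64, 161/64], [-49/32, 161/64, 113/64]]; det M2 = -14161/512
det M1 - det M2 = -49/16; K = -49/16 / (321/32)^2 = -3136/103041


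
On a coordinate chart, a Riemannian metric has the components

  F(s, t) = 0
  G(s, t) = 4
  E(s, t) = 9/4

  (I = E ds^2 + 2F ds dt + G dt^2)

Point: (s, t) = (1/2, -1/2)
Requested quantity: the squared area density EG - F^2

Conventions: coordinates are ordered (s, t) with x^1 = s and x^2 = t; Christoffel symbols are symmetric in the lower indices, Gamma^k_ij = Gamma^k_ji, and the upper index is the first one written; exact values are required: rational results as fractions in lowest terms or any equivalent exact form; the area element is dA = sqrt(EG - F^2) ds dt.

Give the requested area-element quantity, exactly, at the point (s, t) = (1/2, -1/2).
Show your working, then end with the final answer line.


E = 9/4, F = 0, G = 4; EG - F^2 = 9

Answer: EG - F^2 = 9


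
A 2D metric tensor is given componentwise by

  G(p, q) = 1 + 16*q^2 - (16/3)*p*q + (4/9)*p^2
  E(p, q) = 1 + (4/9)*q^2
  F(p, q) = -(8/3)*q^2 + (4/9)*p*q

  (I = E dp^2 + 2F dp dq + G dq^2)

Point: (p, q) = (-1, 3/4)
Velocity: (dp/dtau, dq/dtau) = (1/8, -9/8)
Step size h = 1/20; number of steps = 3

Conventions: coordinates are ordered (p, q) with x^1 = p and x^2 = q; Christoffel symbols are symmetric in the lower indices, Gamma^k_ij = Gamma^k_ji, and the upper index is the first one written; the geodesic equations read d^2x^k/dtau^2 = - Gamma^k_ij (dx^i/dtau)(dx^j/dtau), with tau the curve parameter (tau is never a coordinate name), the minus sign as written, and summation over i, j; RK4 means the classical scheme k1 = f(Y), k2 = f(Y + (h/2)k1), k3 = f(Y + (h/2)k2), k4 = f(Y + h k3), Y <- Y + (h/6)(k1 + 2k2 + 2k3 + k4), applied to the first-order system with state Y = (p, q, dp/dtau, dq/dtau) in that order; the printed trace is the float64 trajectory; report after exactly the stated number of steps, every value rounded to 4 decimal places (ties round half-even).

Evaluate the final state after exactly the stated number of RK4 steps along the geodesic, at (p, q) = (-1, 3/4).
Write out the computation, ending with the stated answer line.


f(Y) = (dp/dtau, dq/dtau, -Gamma^p_ij Y'^i Y'^j, -Gamma^q_ij Y'^i Y'^j) with the Gammas evaluated at the stage position; h = 0.050000; intermediate values shown to 6 dp
step 0: p = -1.0000, q = 0.7500, dp/dtau = 0.1250, dq/dtau = -1.1250
step 1:
  k1: at (p, q) = (-1.000000, 0.750000), (dp/dtau, dq/dtau) = (0.125000, -1.125000); Gamma_ppp = 0.000000, Gamma_ppq = 0.022684, Gamma_pqq = -0.136106, Gamma_qpp = 0.000000, Gamma_qpq = -0.166352, Gamma_qqq = 0.998110; k1 = (0.125000, -1.125000, 0.178639, -1.310019)
  k2: at (p, q) = (-0.996875, 0.721875), (dp/dtau, dq/dtau) = (0.129466, -1.157750); Gamma_ppp = 0.000000, Gamma_ppq = 0.023167, Gamma_pqq = -0.139000, Gamma_qpp = 0.000000, Gamma_qpq = -0.170992, Gamma_qqq = 1.025954; k2 = (0.129466, -1.157750, 0.193259, -1.426435)
  k3: at (p, q) = (-0.996763, 0.721056), (dp/dtau, dq/dtau) = (0.129831, -1.160661); Gamma_ppp = 0.000000, Gamma_ppq = 0.023181, Gamma_pqq = -0.139087, Gamma_qpp = 0.000000, Gamma_qpq = -0.171132, Gamma_qqq = 1.026789; k3 = (0.129831, -1.160661, 0.194355, -1.434798)
  k4: at (p, q) = (-0.993508, 0.691967), (dp/dtau, dq/dtau) = (0.134718, -1.196740); Gamma_ppp = 0.000000, Gamma_ppq = 0.023695, Gamma_pqq = -0.142170, Gamma_qpp = 0.000000, Gamma_qpq = -0.176191, Gamma_qqq = 1.057146; k4 = (0.134718, -1.196740, 0.211255, -1.570841)
  Y <- Y + (h/6)(k1 + 2k2 + 2k3 + k4): p = -0.9935, q = 0.6920, dp/dtau = 0.1347, dq/dtau = -1.1967
step 2:
  k1: at (p, q) = (-0.993514, 0.692012), (dp/dtau, dq/dtau) = (0.134709, -1.196694); Gamma_ppp = 0.000000, Gamma_ppq = 0.023694, Gamma_pqq = -0.142165, Gamma_qpp = 0.000000, Gamma_qpq = -0.176183, Gamma_qqq = 1.057097; k1 = (0.134709, -1.196694, 0.211231, -1.570649)
  k2: at (p, q) = (-0.990146, 0.662095), (dp/dtau, dq/dtau) = (0.139990, -1.235961); Gamma_ppp = 0.000000, Gamma_ppq = 0.024238, Gamma_pqq = -0.145425, Gamma_qpp = 0.000000, Gamma_qpq = -0.181672, Gamma_qqq = 1.090032; k2 = (0.139990, -1.235961, 0.230539, -1.727997)
  k3: at (p, q) = (-0.990014, 0.661113), (dp/dtau, dq/dtau) = (0.140473, -1.239894); Gamma_ppp = 0.000000, Gamma_ppq = 0.024256, Gamma_pqq = -0.145535, Gamma_qpp = 0.000000, Gamma_qpq = -0.181858, Gamma_qqq = 1.091147; k3 = (0.140473, -1.239894, 0.232186, -1.740810)
  k4: at (p, q) = (-0.986490, 0.630017), (dp/dtau, dq/dtau) = (0.146319, -1.283735); Gamma_ppp = 0.000000, Gamma_ppq = 0.024836, Gamma_pqq = -0.149015, Gamma_qpp = 0.000000, Gamma_qpq = -0.187903, Gamma_qqq = 1.127417; k4 = (0.146319, -1.283735, 0.254902, -1.928544)
  Y <- Y + (h/6)(k1 + 2k2 + 2k3 + k4): p = -0.9865, q = 0.6301, dp/dtau = 0.1463, dq/dtau = -1.2837
step 3:
  k1: at (p, q) = (-0.986498, 0.630077), (dp/dtau, dq/dtau) = (0.146306, -1.283668); Gamma_ppp = 0.000000, Gamma_ppq = 0.024835, Gamma_pqq = -0.149008, Gamma_qpp = 0.000000, Gamma_qpq = -0.187891, Gamma_qqq = 1.127344; k1 = (0.146306, -1.283668, 0.254864, -1.928216)
  k2: at (p, q) = (-0.982840, 0.597986), (dp/dtau, dq/dtau) = (0.152677, -1.331873); Gamma_ppp = 0.000000, Gamma_ppq = 0.025447, Gamma_pqq = -0.152681, Gamma_qpp = 0.000000, Gamma_qpq = -0.194505, Gamma_qqq = 1.167032; k2 = (0.152677, -1.331873, 0.281188, -2.149285)
  k3: at (p, q) = (-0.982681, 0.596781), (dp/dtau, dq/dtau) = (0.153336, -1.337400); Gamma_ppp = 0.000000, Gamma_ppq = 0.025470, Gamma_pqq = -0.152822, Gamma_qpp = 0.000000, Gamma_qpq = -0.194762, Gamma_qqq = 1.168573; k3 = (0.153336, -1.337400, 0.283789, -2.170035)
  k4: at (p, q) = (-0.978831, 0.563207), (dp/dtau, dq/dtau) = (0.160495, -1.392170); Gamma_ppp = 0.000000, Gamma_ppq = 0.026123, Gamma_pqq = -0.156737, Gamma_qpp = 0.000000, Gamma_qpq = -0.202137, Gamma_qqq = 1.212821; k4 = (0.160495, -1.392170, 0.315450, -2.440942)
  Y <- Y + (h/6)(k1 + 2k2 + 2k3 + k4): p = -0.9788, q = 0.5633, dp/dtau = 0.1605, dq/dtau = -1.3921

Answer: p = -0.9788, q = 0.5633, dp/dtau = 0.1605, dq/dtau = -1.3921


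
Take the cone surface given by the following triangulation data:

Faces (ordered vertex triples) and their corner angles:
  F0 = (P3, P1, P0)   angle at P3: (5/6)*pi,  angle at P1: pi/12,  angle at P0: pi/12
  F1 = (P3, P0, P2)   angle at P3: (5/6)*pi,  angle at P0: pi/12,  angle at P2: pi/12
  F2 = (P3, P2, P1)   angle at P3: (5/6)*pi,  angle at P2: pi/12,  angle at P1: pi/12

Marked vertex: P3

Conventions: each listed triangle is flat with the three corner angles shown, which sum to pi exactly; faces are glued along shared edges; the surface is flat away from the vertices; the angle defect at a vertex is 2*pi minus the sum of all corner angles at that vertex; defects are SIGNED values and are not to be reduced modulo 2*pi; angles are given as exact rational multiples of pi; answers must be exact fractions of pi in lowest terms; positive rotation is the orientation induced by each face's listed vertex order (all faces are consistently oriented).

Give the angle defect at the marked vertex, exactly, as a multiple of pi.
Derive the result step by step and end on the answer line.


Sum of corner angles at P3: (5/2)*pi
defect = 2*pi - (5/2)*pi

Answer: defect(P3) = -pi/2


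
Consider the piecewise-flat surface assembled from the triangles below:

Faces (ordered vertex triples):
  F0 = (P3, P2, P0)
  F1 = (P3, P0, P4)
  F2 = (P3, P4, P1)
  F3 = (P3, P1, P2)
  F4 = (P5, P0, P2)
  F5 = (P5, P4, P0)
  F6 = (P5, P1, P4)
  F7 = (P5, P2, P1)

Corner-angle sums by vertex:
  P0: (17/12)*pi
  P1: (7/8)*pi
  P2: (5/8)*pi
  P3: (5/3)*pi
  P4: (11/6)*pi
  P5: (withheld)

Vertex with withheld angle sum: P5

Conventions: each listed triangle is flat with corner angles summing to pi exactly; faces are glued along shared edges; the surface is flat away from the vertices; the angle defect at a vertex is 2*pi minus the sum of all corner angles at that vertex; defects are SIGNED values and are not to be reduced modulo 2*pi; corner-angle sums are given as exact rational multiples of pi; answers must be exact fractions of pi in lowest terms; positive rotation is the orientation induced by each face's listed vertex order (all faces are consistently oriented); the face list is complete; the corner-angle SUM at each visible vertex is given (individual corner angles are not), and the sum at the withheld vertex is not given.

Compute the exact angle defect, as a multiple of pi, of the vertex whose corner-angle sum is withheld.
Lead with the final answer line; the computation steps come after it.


Answer: defect(P5) = (5/12)*pi

V = 6, E = 12, F = 8; chi = V - E + F = 2
Gauss-Bonnet: total defect = 2*pi*chi = 4*pi; visible defects sum to (43/12)*pi


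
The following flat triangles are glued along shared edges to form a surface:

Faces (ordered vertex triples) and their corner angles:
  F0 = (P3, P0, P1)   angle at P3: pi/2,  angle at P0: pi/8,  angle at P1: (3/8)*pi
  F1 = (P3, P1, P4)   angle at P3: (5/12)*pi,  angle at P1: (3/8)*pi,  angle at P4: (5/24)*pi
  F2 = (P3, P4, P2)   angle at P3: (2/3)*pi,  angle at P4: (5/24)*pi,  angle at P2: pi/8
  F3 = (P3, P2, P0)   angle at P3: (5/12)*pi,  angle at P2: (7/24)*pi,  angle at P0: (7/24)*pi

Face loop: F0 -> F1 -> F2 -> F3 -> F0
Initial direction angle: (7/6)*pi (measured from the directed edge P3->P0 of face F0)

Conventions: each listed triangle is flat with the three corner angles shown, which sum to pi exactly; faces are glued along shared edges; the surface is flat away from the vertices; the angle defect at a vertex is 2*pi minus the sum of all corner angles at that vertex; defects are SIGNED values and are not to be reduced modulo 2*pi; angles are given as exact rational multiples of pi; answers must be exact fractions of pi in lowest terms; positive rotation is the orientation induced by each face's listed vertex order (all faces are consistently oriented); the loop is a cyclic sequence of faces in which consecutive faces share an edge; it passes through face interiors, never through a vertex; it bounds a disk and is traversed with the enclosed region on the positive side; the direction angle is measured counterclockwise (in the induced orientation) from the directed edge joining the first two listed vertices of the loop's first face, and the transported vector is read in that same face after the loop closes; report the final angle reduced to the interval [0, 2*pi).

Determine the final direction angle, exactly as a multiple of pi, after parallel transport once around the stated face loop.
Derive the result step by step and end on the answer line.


enclosed vertex P3: corner angles sum to 2*pi, defect = 2*pi - 2*pi = 0
the final direction is the initial angle plus the enclosed defects, taken mod 2*pi in the induced orientation
final angle = (7/6)*pi + 0 = (7/6)*pi (mod 2*pi)

Answer: final direction angle = (7/6)*pi


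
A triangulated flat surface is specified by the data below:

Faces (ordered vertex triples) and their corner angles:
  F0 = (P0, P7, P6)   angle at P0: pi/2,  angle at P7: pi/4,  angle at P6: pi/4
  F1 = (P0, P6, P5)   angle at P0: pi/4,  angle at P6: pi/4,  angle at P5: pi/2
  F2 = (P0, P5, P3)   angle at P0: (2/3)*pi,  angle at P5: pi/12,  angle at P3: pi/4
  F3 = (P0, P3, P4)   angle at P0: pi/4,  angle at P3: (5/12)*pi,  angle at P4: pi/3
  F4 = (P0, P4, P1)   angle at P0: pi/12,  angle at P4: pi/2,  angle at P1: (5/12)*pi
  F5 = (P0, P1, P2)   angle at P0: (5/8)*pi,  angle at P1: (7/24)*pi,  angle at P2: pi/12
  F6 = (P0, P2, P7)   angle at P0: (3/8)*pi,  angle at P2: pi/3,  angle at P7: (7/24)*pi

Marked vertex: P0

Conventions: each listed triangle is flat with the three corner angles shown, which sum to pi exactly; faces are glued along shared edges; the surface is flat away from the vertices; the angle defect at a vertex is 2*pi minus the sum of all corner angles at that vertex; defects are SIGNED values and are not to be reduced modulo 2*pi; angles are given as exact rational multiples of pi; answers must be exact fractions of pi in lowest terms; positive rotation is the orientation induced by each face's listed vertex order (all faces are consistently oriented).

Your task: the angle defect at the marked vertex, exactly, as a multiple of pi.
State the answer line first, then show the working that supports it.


Answer: defect(P0) = (-3/4)*pi

Sum of corner angles at P0: (11/4)*pi
defect = 2*pi - (11/4)*pi


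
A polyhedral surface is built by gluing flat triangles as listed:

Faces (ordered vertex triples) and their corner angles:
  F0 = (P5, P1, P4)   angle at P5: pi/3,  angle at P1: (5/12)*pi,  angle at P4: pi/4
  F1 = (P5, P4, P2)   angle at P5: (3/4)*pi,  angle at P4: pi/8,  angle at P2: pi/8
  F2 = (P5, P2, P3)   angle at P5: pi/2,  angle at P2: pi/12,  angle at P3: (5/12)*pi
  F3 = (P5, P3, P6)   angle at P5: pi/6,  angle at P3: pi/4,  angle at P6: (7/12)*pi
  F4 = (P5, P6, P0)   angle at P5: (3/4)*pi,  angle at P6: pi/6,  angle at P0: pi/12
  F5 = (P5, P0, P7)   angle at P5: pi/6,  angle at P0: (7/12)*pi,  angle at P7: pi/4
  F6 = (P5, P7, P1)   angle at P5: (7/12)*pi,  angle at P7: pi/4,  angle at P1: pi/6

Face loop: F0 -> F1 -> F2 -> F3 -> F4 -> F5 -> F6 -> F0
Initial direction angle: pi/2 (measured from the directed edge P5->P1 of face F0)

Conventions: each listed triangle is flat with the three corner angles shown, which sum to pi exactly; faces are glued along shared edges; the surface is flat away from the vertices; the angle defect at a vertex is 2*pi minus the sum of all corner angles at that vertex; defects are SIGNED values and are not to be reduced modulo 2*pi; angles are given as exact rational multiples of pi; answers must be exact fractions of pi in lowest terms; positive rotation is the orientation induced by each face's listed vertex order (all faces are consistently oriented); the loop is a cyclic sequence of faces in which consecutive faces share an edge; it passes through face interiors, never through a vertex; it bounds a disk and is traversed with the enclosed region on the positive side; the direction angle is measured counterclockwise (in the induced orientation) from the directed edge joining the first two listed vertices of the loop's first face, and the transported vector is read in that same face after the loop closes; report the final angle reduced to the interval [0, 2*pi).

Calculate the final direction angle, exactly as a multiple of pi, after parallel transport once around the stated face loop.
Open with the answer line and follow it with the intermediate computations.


Answer: final direction angle = (5/4)*pi

enclosed vertex P5: corner angles sum to (13/4)*pi, defect = 2*pi - (13/4)*pi = (-5/4)*pi
final direction = starting direction + enclosed defect total, reduced mod 2*pi (induced orientation)
final angle = pi/2 - (5/4)*pi = (5/4)*pi (mod 2*pi)


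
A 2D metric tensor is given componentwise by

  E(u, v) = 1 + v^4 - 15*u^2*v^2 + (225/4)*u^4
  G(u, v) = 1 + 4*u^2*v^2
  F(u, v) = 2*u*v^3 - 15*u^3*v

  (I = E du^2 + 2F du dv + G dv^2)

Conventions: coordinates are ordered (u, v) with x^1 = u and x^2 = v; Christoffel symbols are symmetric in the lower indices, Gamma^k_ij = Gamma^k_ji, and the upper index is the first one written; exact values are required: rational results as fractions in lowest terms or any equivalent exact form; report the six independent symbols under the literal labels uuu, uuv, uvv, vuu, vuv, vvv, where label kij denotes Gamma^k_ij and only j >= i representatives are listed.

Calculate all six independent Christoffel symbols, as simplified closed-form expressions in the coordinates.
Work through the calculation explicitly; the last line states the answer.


E = 1 + v^4 - 15*u^2*v^2 + (225/4)*u^4; F = 2*u*v^3 - 15*u^3*v; G = 1 + 4*u^2*v^2
Gamma^k_ij = (1/2) g^{kl} (d_i g_jl + d_j g_il - d_l g_ij), with g^inv = (1/(EG-F^2)) [[G, -F], [-F, E]]
first partials: E_u = -30*u*v^2 + 225*u^3, E_v = 4*v^3 - 30*u^2*v, F_u = 2*v^3 - 45*u^2*v, F_v = 6*u*v^2 - 15*u^3, G_u = 8*u*v^2, G_v = 8*u^2*v
D = EG - F^2 = 1 + v^4 - 11*u^2*v^2 + (225/4)*u^4
expanded: Gamma^u_uu = (G E_u - 2F F_u + F E_v)/(2D), Gamma^u_uv = (G E_v - F G_u)/(2D), Gamma^u_vv = (2G F_v - G G_u - F G_v)/(2D), Gamma^v_uu = (2E F_u - E E_v - F E_u)/(2D), Gamma^v_uv = (E G_u - F E_v)/(2D), Gamma^v_vv = (E G_v - 2F F_v + F G_u)/(2D); substitute and cancel common factors

Answer: Gamma_uuu = (450*u^3 - 60*u*v^2)/(225*u^4 - 44*u^2*v^2 + 4*v^4 + 4), Gamma_uuv = (-60*u^2*v + 8*v^3)/(225*u^4 - 44*u^2*v^2 + 4*v^4 + 4), Gamma_uvv = (-60*u^3 + 8*u*v^2)/(225*u^4 - 44*u^2*v^2 + 4*v^4 + 4), Gamma_vuu = -120*u^2*v/(225*u^4 - 44*u^2*v^2 + 4*v^4 + 4), Gamma_vuv = 16*u*v^2/(225*u^4 - 44*u^2*v^2 + 4*v^4 + 4), Gamma_vvv = 16*u^2*v/(225*u^4 - 44*u^2*v^2 + 4*v^4 + 4)


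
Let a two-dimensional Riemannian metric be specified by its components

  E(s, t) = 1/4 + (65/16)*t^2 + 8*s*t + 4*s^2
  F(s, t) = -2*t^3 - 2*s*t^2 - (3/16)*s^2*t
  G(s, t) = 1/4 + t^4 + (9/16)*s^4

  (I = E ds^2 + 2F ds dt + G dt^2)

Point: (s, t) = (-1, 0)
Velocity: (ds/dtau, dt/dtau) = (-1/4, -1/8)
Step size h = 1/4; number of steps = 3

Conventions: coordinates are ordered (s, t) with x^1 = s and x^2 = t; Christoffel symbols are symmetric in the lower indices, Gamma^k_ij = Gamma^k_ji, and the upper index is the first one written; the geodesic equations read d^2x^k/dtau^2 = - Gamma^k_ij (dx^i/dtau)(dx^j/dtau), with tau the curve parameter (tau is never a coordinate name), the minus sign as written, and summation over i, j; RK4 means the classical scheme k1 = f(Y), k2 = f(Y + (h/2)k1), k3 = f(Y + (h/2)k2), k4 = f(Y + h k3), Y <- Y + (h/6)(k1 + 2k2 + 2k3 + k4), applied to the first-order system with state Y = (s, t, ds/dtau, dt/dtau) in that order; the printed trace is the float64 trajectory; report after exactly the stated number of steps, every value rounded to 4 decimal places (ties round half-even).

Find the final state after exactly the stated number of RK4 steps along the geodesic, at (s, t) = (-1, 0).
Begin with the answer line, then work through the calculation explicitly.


Answer: s = -1.1588, t = -0.1312, ds/dtau = -0.1789, dt/dtau = -0.2021

f(Y) = (ds/dtau, dt/dtau, -Gamma^s_ij Y'^i Y'^j, -Gamma^t_ij Y'^i Y'^j) with the Gammas evaluated at the stage position; h = 0.250000; intermediate values shown to 6 dp
step 0: s = -1.0000, t = 0.0000, ds/dtau = -0.2500, dt/dtau = -0.1250
step 1:
  k1: at (s, t) = (-1.000000, 0.000000), (ds/dtau, dt/dtau) = (-0.250000, -0.125000); Gamma_sss = -0.941176, Gamma_sst = -0.941176, Gamma_stt = 0.220588, Gamma_tss = 4.923077, Gamma_tst = -1.384615, Gamma_ttt = 0.000000; k1 = (-0.250000, -0.125000, 0.114200, -0.221154)
  k2: at (s, t) = (-1.031250, -0.015625), (ds/dtau, dt/dtau) = (-0.235725, -0.152644); Gamma_sss = -0.907382, Gamma_sst = -0.902809, Gamma_stt = 0.209004, Gamma_tss = 4.722796, Gamma_tst = -1.388576, Gamma_ttt = -0.000864; k2 = (-0.235725, -0.152644, 0.110520, -0.162480)
  k3: at (s, t) = (-1.029466, -0.019081), (ds/dtau, dt/dtau) = (-0.236185, -0.145310); Gamma_sss = -0.907057, Gamma_sst = -0.901295, Gamma_stt = 0.203954, Gamma_tss = 4.753324, Gamma_tst = -1.387298, Gamma_ttt = -0.001069; k3 = (-0.236185, -0.145310, 0.108157, -0.169910)
  k4: at (s, t) = (-1.059046, -0.036328), (ds/dtau, dt/dtau) = (-0.222961, -0.167477); Gamma_sss = -0.877246, Gamma_sst = -0.865275, Gamma_stt = 0.190951, Gamma_tss = 4.569727, Gamma_tst = -1.385942, Gamma_ttt = -0.002200; k4 = (-0.222961, -0.167477, 0.102874, -0.123602)
  Y <- Y + (h/6)(k1 + 2k2 + 2k3 + k4): s = -1.0590, t = -0.0370, ds/dtau = -0.2227, dt/dtau = -0.1671
step 2:
  k1: at (s, t) = (-1.059033, -0.037016), (ds/dtau, dt/dtau) = (-0.222732, -0.167064); Gamma_sss = -0.876992, Gamma_sst = -0.864735, Gamma_stt = 0.190082, Gamma_tss = 4.572607, Gamma_tst = -1.385714, Gamma_ttt = -0.002247; k1 = (-0.222732, -0.167064, 0.102556, -0.123656)
  k2: at (s, t) = (-1.086874, -0.057899), (ds/dtau, dt/dtau) = (-0.209913, -0.182521); Gamma_sss = -0.850220, Gamma_sst = -0.829251, Gamma_stt = 0.173184, Gamma_tss = 4.415487, Gamma_tst = -1.379198, Gamma_ttt = -0.003805; k2 = (-0.209913, -0.182521, 0.095237, -0.088751)
  k3: at (s, t) = (-1.085272, -0.059831), (ds/dtau, dt/dtau) = (-0.210828, -0.178158); Gamma_sss = -0.850805, Gamma_sst = -0.828829, Gamma_stt = 0.170340, Gamma_tss = 4.436266, Gamma_tst = -1.378462, Gamma_ttt = -0.003956; k3 = (-0.210828, -0.178158, 0.094673, -0.093507)
  k4: at (s, t) = (-1.111739, -0.081556), (ds/dtau, dt/dtau) = (-0.199064, -0.190441); Gamma_sss = -0.827816, Gamma_sst = -0.795578, Gamma_stt = 0.153325, Gamma_tss = 4.290686, Gamma_tst = -1.368549, Gamma_ttt = -0.005784; k4 = (-0.199064, -0.190441, 0.087563, -0.066052)
  Y <- Y + (h/6)(k1 + 2k2 + 2k3 + k4): s = -1.1117, t = -0.0820, ds/dtau = -0.1990, dt/dtau = -0.1902
step 3:
  k1: at (s, t) = (-1.111669, -0.081969), (ds/dtau, dt/dtau) = (-0.198985, -0.190157); Gamma_sss = -0.827790, Gamma_sst = -0.795316, Gamma_stt = 0.152824, Gamma_tss = 4.292701, Gamma_tst = -1.368374, Gamma_ttt = -0.005820; k1 = (-0.198985, -0.190157, 0.087437, -0.066205)
  k2: at (s, t) = (-1.136542, -0.105738), (ds/dtau, dt/dtau) = (-0.188055, -0.198432); Gamma_sss = -0.808175, Gamma_sst = -0.763322, Gamma_stt = 0.134199, Gamma_tss = 4.165466, Gamma_tst = -1.355158, Gamma_ttt = -0.008016; k2 = (-0.188055, -0.198432, 0.080265, -0.045856)
  k3: at (s, t) = (-1.135176, -0.106773), (ds/dtau, dt/dtau) = (-0.188952, -0.195889); Gamma_sss = -0.808977, Gamma_sst = -0.763365, Gamma_stt = 0.132586, Gamma_tss = 4.180063, Gamma_tst = -1.354813, Gamma_ttt = -0.008115; k3 = (-0.188952, -0.195889, 0.080305, -0.048635)
  k4: at (s, t) = (-1.158907, -0.130941), (ds/dtau, dt/dtau) = (-0.178909, -0.202315); Gamma_sss = -0.792504, Gamma_sst = -0.733309, Gamma_stt = 0.114420, Gamma_tss = 4.061491, Gamma_tst = -1.339532, Gamma_ttt = -0.010533; k4 = (-0.178909, -0.202315, 0.073769, -0.032599)
  Y <- Y + (h/6)(k1 + 2k2 + 2k3 + k4): s = -1.1588, t = -0.1312, ds/dtau = -0.1789, dt/dtau = -0.2021


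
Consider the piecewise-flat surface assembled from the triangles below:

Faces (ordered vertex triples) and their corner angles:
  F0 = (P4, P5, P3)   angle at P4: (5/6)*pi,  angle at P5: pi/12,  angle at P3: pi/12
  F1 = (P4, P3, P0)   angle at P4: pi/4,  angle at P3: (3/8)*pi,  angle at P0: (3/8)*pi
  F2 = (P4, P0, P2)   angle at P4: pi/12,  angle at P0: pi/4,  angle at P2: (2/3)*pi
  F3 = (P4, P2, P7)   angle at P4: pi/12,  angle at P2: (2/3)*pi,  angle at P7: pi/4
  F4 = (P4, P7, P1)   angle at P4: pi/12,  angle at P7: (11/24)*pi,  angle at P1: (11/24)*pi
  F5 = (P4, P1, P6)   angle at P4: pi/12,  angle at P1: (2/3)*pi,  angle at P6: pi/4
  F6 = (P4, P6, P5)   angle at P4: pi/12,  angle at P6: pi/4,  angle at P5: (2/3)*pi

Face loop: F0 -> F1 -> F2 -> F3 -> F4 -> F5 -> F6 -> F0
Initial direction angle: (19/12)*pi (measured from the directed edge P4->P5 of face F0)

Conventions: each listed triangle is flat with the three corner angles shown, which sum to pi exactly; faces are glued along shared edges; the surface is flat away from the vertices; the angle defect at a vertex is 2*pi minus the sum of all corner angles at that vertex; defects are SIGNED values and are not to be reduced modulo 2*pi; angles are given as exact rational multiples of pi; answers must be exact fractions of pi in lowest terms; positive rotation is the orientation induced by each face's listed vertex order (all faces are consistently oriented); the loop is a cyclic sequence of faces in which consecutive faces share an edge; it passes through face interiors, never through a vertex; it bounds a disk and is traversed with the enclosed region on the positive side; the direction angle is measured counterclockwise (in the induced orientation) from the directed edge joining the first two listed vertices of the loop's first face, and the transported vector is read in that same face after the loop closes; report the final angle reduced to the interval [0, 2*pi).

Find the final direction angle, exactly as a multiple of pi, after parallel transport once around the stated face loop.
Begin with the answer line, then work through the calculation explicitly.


Answer: final direction angle = pi/12

enclosed vertex P4: corner angles sum to (3/2)*pi, defect = 2*pi - (3/2)*pi = pi/2
by Gauss-Bonnet the loop rotates the vector by the enclosed defect sum (positive orientation, mod 2*pi)
final angle = (19/12)*pi + pi/2 = pi/12 (mod 2*pi)


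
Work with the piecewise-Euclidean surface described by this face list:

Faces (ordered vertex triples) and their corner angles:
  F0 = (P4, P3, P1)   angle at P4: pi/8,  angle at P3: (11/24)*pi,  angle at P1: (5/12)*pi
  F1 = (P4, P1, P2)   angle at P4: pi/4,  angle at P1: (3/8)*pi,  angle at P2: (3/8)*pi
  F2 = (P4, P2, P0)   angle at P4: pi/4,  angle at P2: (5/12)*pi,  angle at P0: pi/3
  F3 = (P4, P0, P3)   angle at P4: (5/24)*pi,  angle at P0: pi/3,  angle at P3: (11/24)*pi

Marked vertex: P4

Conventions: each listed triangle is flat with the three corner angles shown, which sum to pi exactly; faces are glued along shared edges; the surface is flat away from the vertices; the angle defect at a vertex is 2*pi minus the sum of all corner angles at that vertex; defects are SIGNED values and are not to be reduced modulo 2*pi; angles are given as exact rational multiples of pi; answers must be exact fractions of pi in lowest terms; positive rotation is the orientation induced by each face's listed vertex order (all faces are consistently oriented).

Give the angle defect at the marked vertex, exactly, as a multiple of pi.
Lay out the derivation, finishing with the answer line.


Sum of corner angles at P4: (5/6)*pi
defect = 2*pi - (5/6)*pi

Answer: defect(P4) = (7/6)*pi


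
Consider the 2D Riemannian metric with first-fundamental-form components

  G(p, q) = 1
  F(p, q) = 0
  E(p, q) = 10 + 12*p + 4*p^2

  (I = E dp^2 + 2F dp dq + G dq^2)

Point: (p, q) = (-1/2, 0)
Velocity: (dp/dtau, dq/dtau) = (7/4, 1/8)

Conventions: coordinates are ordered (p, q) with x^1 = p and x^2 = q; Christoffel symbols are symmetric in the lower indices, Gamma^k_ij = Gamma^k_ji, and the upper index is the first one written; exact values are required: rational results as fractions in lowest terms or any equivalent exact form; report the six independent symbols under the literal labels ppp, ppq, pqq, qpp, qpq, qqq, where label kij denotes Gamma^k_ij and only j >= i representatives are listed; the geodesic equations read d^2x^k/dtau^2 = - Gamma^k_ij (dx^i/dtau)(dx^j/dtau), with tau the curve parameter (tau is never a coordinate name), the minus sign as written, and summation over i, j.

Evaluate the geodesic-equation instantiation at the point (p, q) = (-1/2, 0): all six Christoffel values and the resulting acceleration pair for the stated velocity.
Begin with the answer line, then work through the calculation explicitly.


Answer: Gamma_ppp = 4/5, Gamma_ppq = 0, Gamma_pqq = 0, Gamma_qpp = 0, Gamma_qpq = 0, Gamma_qqq = 0; accelerations (d^2p/dtau^2, d^2q/dtau^2) = (-49/20, 0)

E = 5, F = 0, G = 1 at the point
E_p = 8, E_q = 0, F_p = 0, F_q = 0, G_p = 0, G_q = 0
EG - F^2 = 5;  g^inv = (1/5) * [[1, 0], [0, 5]]
first-kind symbols [ij,l] = (1/2)(d_i g_jl + d_j g_il - d_l g_ij): [pp,p] = E_p/2 = 4, [pp,q] = F_p - E_q/2 = 0, [pq,p] = E_q/2 = 0, [pq,q] = G_p/2 = 0, [qq,p] = F_q - G_p/2 = 0, [qq,q] = G_q/2 = 0
Gamma^p_ij = (G*[ij,p] - F*[ij,q])/(EG - F^2), Gamma^q_ij = (E*[ij,q] - F*[ij,p])/(EG - F^2)
Gamma_ppp = 4/5, Gamma_ppq = 0, Gamma_pqq = 0, Gamma_qpp = 0, Gamma_qpq = 0, Gamma_qqq = 0
d^2p/dtau^2 = -(Gamma_ppp*(7/4)^2 + 2*Gamma_ppq*(7/4)*(1/8) + Gamma_pqq*(1/8)^2) = -49/20
d^2q/dtau^2 = -(Gamma_qpp*(7/4)^2 + 2*Gamma_qpq*(7/4)*(1/8) + Gamma_qqq*(1/8)^2) = 0
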